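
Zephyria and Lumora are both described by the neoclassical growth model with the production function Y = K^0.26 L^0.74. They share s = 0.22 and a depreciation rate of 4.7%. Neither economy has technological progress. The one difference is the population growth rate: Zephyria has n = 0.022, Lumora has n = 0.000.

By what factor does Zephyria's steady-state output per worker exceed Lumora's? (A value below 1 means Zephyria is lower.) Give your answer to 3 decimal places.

y*_Z / y*_L ≈ 0.874

Steady-state y* = [s/(n + δ)]^(α/(1−α)), so the ratio is [ (s_Z/(n + δ)_Z) / (s_L/(n + δ)_L) ]^0.3514.
s_Z/(n + δ)_Z = 0.22/0.069 = 3.1884; s_L/(n + δ)_L = 0.22/0.047 = 4.6809.
Ratio = (3.1884/4.6809)^0.3514 = 0.6812^0.3514 ≈ 0.8738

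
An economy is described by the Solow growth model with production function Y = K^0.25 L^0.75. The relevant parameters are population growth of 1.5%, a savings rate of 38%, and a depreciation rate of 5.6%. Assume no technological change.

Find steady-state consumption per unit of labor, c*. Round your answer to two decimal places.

c* = 1.08

In steady state, investment equals break-even investment: s·k^α = (n + δ)·k.
Dividing both sides by k: k^(1−α) = s / (n + δ).
k^0.75 = 0.38 / (0.015 + 0.056) = 0.38 / 0.071 = 5.3521
k* = 5.3521^(1/0.75) ≈ 9.3619
y* = (k*)^α = 9.3619^0.25 ≈ 1.7492
c* = (1 − s)·y* = (1 − 0.38) × 1.7492 ≈ 1.0845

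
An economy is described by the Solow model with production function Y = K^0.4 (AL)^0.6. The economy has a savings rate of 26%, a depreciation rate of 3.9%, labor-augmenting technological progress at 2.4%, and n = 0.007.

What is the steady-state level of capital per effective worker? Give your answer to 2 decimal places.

Steady state requires s·f(k) = (n + g + δ)·k, i.e. s·k^α = (n + g + δ)·k.
Rearranging, k^(1−α) = s / (n + g + δ).
k^0.6 = 0.26 / (0.007 + 0.024 + 0.039) = 0.26 / 0.070 = 3.7143
k* = 3.7143^(1/0.6) ≈ 8.9083

k* = 8.91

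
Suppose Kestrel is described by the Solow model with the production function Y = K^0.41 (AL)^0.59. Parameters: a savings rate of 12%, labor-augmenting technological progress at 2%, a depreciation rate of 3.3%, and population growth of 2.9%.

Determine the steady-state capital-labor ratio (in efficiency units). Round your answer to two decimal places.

In steady state, investment equals break-even investment: s·k^α = (n + g + δ)·k.
Rearranging, k^(1−α) = s / (n + g + δ).
k^0.59 = 0.12 / (0.029 + 0.020 + 0.033) = 0.12 / 0.082 = 1.4634
k* = 1.4634^(1/0.59) ≈ 1.9067

k* ≈ 1.91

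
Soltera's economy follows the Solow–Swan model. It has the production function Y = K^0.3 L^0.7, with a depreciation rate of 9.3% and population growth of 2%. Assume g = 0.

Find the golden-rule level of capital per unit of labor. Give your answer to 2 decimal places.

The golden rule sets f'(k) = n + δ, i.e. α·k^(α−1) = n + δ.
So k^(1−α) = α / (n + δ) = 0.3 / 0.113 = 2.6549.
k_gold = 2.6549^(1/0.7) ≈ 4.0344

k_gold ≈ 4.03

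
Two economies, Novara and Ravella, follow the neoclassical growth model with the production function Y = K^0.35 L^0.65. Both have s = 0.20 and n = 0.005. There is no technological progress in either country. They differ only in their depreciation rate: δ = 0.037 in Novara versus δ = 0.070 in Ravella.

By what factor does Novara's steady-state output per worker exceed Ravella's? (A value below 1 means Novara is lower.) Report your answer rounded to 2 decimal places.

y*_N / y*_R ≈ 1.37

Steady-state y* = [s/(n + δ)]^(α/(1−α)), so the ratio is [ (s_N/(n + δ)_N) / (s_R/(n + δ)_R) ]^0.5385.
s_N/(n + δ)_N = 0.20/0.042 = 4.7619; s_R/(n + δ)_R = 0.20/0.075 = 2.6667.
Ratio = (4.7619/2.6667)^0.5385 = 1.7857^0.5385 ≈ 1.3665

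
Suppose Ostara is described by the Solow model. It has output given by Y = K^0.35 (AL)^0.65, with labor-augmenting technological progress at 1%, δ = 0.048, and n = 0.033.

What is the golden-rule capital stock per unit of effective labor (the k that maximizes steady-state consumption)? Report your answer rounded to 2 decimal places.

The golden rule sets f'(k) = n + g + δ, i.e. α·k^(α−1) = n + g + δ.
So k^(1−α) = α / (n + g + δ) = 0.35 / 0.091 = 3.8462.
k_gold = 3.8462^(1/0.65) ≈ 7.9442

k_gold ≈ 7.94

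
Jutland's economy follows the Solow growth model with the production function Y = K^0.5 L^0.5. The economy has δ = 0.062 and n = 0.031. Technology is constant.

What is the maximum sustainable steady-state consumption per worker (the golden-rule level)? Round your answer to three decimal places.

c_gold ≈ 2.688

At the golden rule, f'(k) = n + δ, so α·k^(α−1) = n + δ and k_gold = (α/(n + δ))^(1/(1−α)).
k_gold = (0.5/0.093)^(1/0.5) = 5.3763^2 ≈ 28.9046
c_gold = f(k_gold) − (n + δ)·k_gold = 5.3763 − 0.093×28.9046 ≈ 2.6882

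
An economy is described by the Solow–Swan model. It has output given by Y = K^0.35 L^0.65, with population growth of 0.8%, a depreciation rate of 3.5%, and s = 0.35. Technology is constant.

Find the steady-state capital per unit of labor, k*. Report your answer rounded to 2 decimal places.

k* ≈ 25.17

In steady state, investment equals break-even investment: s·k^α = (n + δ)·k.
Rearranging, k^(1−α) = s / (n + δ).
k^0.65 = 0.35 / (0.008 + 0.035) = 0.35 / 0.043 = 8.1395
k* = 8.1395^(1/0.65) ≈ 25.1721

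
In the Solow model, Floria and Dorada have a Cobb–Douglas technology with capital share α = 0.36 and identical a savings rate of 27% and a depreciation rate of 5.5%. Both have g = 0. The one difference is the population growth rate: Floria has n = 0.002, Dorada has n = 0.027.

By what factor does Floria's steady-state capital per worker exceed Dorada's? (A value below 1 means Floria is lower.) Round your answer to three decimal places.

Steady-state k* = [s/(n + δ)]^(1/(1−α)), so the ratio is [ (s_F/(n + δ)_F) / (s_D/(n + δ)_D) ]^1.5625.
s_F/(n + δ)_F = 0.27/0.057 = 4.7368; s_D/(n + δ)_D = 0.27/0.082 = 3.2927.
Ratio = (4.7368/3.2927)^1.5625 = 1.4386^1.5625 ≈ 1.7651

k*_F / k*_D ≈ 1.765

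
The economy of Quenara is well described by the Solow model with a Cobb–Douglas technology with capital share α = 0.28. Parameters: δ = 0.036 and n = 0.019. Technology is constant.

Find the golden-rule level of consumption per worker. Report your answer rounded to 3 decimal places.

c_gold ≈ 1.356

At the golden rule, f'(k) = n + δ, so α·k^(α−1) = n + δ and k_gold = (α/(n + δ))^(1/(1−α)).
k_gold = (0.28/0.055)^(1/0.72) = 5.0909^1.3889 ≈ 9.5867
c_gold = f(k_gold) − (n + δ)·k_gold = 1.8831 − 0.055×9.5867 ≈ 1.3558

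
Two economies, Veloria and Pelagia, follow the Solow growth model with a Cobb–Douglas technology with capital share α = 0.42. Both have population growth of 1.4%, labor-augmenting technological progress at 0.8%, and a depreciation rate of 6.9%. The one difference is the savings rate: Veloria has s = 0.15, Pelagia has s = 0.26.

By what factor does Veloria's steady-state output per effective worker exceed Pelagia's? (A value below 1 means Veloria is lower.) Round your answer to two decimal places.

ratio ≈ 0.67

Steady-state y* = [s/(n + g + δ)]^(α/(1−α)), so the ratio is [ (s_V/(n + g + δ)_V) / (s_P/(n + g + δ)_P) ]^0.7241.
s_V/(n + g + δ)_V = 0.15/0.091 = 1.6484; s_P/(n + g + δ)_P = 0.26/0.091 = 2.8571.
Ratio = (1.6484/2.8571)^0.7241 = 0.5769^0.7241 ≈ 0.6714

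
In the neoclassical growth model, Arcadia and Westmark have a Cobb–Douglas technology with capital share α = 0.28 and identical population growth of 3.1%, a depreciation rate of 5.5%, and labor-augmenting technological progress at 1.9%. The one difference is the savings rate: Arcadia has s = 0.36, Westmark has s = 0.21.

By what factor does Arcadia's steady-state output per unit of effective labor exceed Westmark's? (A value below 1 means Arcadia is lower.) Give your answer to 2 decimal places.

ratio ≈ 1.23

Steady-state y* = [s/(n + g + δ)]^(α/(1−α)), so the ratio is [ (s_A/(n + g + δ)_A) / (s_W/(n + g + δ)_W) ]^0.3889.
s_A/(n + g + δ)_A = 0.36/0.105 = 3.4286; s_W/(n + g + δ)_W = 0.21/0.105 = 2.0000.
Ratio = (3.4286/2.0000)^0.3889 = 1.7143^0.3889 ≈ 1.2332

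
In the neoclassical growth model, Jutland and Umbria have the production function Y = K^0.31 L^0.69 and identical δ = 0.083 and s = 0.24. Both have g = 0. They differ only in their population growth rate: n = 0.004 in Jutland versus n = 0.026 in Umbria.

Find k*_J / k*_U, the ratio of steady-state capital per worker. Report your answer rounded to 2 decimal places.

k*_J / k*_U ≈ 1.39

Steady-state k* = [s/(n + δ)]^(1/(1−α)), so the ratio is [ (s_J/(n + δ)_J) / (s_U/(n + δ)_U) ]^1.4493.
s_J/(n + δ)_J = 0.24/0.087 = 2.7586; s_U/(n + δ)_U = 0.24/0.109 = 2.2018.
Ratio = (2.7586/2.2018)^1.4493 = 1.2529^1.4493 ≈ 1.3865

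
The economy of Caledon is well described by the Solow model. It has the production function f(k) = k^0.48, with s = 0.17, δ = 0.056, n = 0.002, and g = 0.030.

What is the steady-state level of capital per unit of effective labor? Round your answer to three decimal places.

In steady state, investment equals break-even investment: s·k^α = (n + g + δ)·k.
Dividing both sides by k: k^(1−α) = s / (n + g + δ).
k^0.52 = 0.17 / (0.002 + 0.030 + 0.056) = 0.17 / 0.088 = 1.9318
k* = 1.9318^(1/0.52) ≈ 3.5475

k* ≈ 3.548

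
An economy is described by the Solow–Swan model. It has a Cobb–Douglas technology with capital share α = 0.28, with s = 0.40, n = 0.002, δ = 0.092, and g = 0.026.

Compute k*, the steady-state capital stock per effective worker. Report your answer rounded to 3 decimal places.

k* = 5.324

Steady state requires s·f(k) = (n + g + δ)·k, i.e. s·k^α = (n + g + δ)·k.
Dividing both sides by k: k^(1−α) = s / (n + g + δ).
k^0.72 = 0.40 / (0.002 + 0.026 + 0.092) = 0.40 / 0.120 = 3.3333
k* = 3.3333^(1/0.72) ≈ 5.3237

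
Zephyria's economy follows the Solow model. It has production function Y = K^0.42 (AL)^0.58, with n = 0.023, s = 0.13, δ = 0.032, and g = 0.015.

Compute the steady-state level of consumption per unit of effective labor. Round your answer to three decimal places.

In steady state, investment equals break-even investment: s·k^α = (n + g + δ)·k.
Dividing both sides by k: k^(1−α) = s / (n + g + δ).
k^0.58 = 0.13 / (0.023 + 0.015 + 0.032) = 0.13 / 0.070 = 1.8571
k* = 1.8571^(1/0.58) ≈ 2.9074
y* = (k*)^α = 2.9074^0.42 ≈ 1.5656
c* = (1 − s)·y* = (1 − 0.13) × 1.5656 ≈ 1.3621

c* = 1.362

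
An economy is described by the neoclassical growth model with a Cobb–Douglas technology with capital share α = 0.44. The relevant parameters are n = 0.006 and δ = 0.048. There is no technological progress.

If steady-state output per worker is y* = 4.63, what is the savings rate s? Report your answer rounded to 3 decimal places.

s ≈ 0.380

Steady state requires s·f(k) = (n + δ)·k, i.e. s·k^α = (n + δ)·k.
Since y* = [s/(n + δ)]^(α/(1−α)), we have s/(n + δ) = (y*)^((1−α)/α) = 4.63^1.2727 = 7.0321.
Therefore s = 7.0321 × (n + δ) = 7.0321 × 0.054 = 0.3797.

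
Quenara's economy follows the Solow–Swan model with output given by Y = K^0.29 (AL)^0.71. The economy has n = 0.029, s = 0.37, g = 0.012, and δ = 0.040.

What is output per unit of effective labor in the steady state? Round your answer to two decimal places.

At the steady state, Δk = 0, so s·k^α = (n + g + δ)·k.
Dividing both sides by k: k^(1−α) = s / (n + g + δ).
k^0.71 = 0.37 / (0.029 + 0.012 + 0.040) = 0.37 / 0.081 = 4.5679
k* = 4.5679^(1/0.71) ≈ 8.4953
y* = (k*)^α = 8.4953^0.29 ≈ 1.8598

y* = 1.86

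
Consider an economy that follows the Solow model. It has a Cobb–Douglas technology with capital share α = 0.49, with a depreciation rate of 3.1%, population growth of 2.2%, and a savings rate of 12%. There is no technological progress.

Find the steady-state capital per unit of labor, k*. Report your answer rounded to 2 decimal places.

At the steady state, Δk = 0, so s·k^α = (n + δ)·k.
Dividing both sides by k: k^(1−α) = s / (n + δ).
k^0.51 = 0.12 / (0.022 + 0.031) = 0.12 / 0.053 = 2.2642
k* = 2.2642^(1/0.51) ≈ 4.9649

k* = 4.96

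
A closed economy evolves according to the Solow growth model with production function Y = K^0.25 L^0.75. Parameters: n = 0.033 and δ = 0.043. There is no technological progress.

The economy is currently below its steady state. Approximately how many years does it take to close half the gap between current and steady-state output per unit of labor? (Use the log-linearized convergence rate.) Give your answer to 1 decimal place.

Near the steady state the convergence rate is λ = (1 − α)(n + δ).
λ = (1 − 0.25) × 0.076 = 0.75 × 0.076 = 0.0570
Half-life = ln 2 / λ = 0.6931 / 0.0570 ≈ 12.16 years

t_½ ≈ 12.2 years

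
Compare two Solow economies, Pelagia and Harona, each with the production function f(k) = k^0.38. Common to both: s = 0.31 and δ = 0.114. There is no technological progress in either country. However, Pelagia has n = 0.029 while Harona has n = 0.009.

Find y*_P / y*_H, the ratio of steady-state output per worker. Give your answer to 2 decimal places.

ratio ≈ 0.91

Steady-state y* = [s/(n + δ)]^(α/(1−α)), so the ratio is [ (s_P/(n + δ)_P) / (s_H/(n + δ)_H) ]^0.6129.
s_P/(n + δ)_P = 0.31/0.143 = 2.1678; s_H/(n + δ)_H = 0.31/0.123 = 2.5203.
Ratio = (2.1678/2.5203)^0.6129 = 0.8601^0.6129 ≈ 0.9118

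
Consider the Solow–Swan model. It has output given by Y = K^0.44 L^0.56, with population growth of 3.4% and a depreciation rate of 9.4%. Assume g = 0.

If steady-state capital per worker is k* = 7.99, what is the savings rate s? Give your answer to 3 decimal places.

s ≈ 0.410

At the steady state, Δk = 0, so s·k^α = (n + δ)·k.
So s / (n + δ) = (k*)^(1−α) = 7.99^0.56 = 3.2020.
Therefore s = 3.2020 × (n + δ) = 3.2020 × 0.128 = 0.4099.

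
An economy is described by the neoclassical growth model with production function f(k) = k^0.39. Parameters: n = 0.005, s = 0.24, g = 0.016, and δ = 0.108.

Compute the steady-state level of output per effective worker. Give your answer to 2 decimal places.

y* = 1.49

Steady state requires s·f(k) = (n + g + δ)·k, i.e. s·k^α = (n + g + δ)·k.
Rearranging, k^(1−α) = s / (n + g + δ).
k^0.61 = 0.24 / (0.005 + 0.016 + 0.108) = 0.24 / 0.129 = 1.8605
k* = 1.8605^(1/0.61) ≈ 2.7670
y* = (k*)^α = 2.7670^0.39 ≈ 1.4872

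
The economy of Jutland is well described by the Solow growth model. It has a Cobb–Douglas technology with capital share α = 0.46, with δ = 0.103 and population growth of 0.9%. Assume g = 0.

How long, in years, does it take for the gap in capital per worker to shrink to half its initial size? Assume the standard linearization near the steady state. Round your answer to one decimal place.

Near the steady state the convergence rate is λ = (1 − α)(n + δ).
λ = (1 − 0.46) × 0.112 = 0.54 × 0.112 = 0.06048
Half-life = ln 2 / λ = 0.6931 / 0.06048 ≈ 11.46 years

half-life ≈ 11.5 years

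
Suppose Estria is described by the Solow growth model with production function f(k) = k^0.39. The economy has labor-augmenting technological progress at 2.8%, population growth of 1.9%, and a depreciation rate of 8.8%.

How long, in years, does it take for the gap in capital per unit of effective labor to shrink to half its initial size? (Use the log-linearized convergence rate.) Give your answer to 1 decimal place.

Near the steady state the convergence rate is λ = (1 − α)(n + g + δ).
λ = (1 − 0.39) × 0.135 = 0.61 × 0.135 = 0.08235
Half-life = ln 2 / λ = 0.6931 / 0.08235 ≈ 8.42 years

half-life ≈ 8.4 years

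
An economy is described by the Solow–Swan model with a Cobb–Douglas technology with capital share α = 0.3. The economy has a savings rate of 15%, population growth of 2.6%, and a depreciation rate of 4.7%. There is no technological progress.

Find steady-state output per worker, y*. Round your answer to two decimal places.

y* = 1.36

Steady state requires s·f(k) = (n + δ)·k, i.e. s·k^α = (n + δ)·k.
Dividing both sides by k: k^(1−α) = s / (n + δ).
k^0.7 = 0.15 / (0.026 + 0.047) = 0.15 / 0.073 = 2.0548
k* = 2.0548^(1/0.7) ≈ 2.7978
y* = (k*)^α = 2.7978^0.3 ≈ 1.3616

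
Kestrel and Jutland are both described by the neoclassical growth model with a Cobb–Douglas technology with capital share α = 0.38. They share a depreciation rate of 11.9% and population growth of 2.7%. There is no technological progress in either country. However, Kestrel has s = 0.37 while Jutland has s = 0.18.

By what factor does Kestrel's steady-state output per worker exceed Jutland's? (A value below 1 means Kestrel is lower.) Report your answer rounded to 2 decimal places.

y*_K / y*_J ≈ 1.56

Steady-state y* = [s/(n + δ)]^(α/(1−α)), so the ratio is [ (s_K/(n + δ)_K) / (s_J/(n + δ)_J) ]^0.6129.
s_K/(n + δ)_K = 0.37/0.146 = 2.5342; s_J/(n + δ)_J = 0.18/0.146 = 1.2329.
Ratio = (2.5342/1.2329)^0.6129 = 2.0555^0.6129 ≈ 1.5552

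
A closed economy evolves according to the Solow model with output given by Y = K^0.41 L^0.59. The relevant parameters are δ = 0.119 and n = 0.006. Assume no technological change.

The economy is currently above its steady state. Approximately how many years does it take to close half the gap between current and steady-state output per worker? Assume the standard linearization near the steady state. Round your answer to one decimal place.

about 9.4 years

Near the steady state the convergence rate is λ = (1 − α)(n + δ).
λ = (1 − 0.41) × 0.125 = 0.59 × 0.125 = 0.07375
Half-life = ln 2 / λ = 0.6931 / 0.07375 ≈ 9.40 years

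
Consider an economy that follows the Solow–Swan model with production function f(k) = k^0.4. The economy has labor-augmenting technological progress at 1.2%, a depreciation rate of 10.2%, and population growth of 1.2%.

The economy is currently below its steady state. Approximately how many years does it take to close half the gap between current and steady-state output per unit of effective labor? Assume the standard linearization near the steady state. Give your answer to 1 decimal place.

half-life ≈ 9.2 years

Near the steady state the convergence rate is λ = (1 − α)(n + g + δ).
λ = (1 − 0.4) × 0.126 = 0.6 × 0.126 = 0.0756
Half-life = ln 2 / λ = 0.6931 / 0.0756 ≈ 9.17 years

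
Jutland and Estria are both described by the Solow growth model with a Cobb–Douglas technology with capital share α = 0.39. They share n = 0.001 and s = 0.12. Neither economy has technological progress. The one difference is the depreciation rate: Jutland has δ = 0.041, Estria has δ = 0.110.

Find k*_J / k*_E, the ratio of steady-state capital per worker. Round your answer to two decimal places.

k*_J / k*_E ≈ 4.92

Steady-state k* = [s/(n + δ)]^(1/(1−α)), so the ratio is [ (s_J/(n + δ)_J) / (s_E/(n + δ)_E) ]^1.6393.
s_J/(n + δ)_J = 0.12/0.042 = 2.8571; s_E/(n + δ)_E = 0.12/0.111 = 1.0811.
Ratio = (2.8571/1.0811)^1.6393 = 2.6428^1.6393 ≈ 4.9191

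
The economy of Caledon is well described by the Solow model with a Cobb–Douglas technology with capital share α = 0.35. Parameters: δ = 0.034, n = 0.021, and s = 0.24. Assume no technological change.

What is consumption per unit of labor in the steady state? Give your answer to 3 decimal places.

c* = 1.680

At the steady state, Δk = 0, so s·k^α = (n + δ)·k.
Dividing both sides by k: k^(1−α) = s / (n + δ).
k^0.65 = 0.24 / (0.021 + 0.034) = 0.24 / 0.055 = 4.3636
k* = 4.3636^(1/0.65) ≈ 9.6467
y* = (k*)^α = 9.6467^0.35 ≈ 2.2107
c* = (1 − s)·y* = (1 − 0.24) × 2.2107 ≈ 1.6801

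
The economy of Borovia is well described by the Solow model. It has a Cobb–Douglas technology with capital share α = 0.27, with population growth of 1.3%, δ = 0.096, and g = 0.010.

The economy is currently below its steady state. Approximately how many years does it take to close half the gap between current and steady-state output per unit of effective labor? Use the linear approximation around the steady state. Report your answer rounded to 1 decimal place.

Near the steady state the convergence rate is λ = (1 − α)(n + g + δ).
λ = (1 − 0.27) × 0.119 = 0.73 × 0.119 = 0.08687
Half-life = ln 2 / λ = 0.6931 / 0.08687 ≈ 7.98 years

about 8.0 years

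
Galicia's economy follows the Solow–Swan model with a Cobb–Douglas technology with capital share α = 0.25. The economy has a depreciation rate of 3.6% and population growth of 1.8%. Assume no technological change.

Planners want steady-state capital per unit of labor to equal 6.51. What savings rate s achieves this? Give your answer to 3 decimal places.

s ≈ 0.220

Steady state requires s·f(k) = (n + δ)·k, i.e. s·k^α = (n + δ)·k.
So s / (n + δ) = (k*)^(1−α) = 6.51^0.75 = 4.0755.
Therefore s = 4.0755 × (n + δ) = 4.0755 × 0.054 = 0.2201.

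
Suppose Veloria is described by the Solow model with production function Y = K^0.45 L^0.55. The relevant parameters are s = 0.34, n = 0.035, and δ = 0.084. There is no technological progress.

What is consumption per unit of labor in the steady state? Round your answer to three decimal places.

At the steady state, Δk = 0, so s·k^α = (n + δ)·k.
Rearranging, k^(1−α) = s / (n + δ).
k^0.55 = 0.34 / (0.035 + 0.084) = 0.34 / 0.119 = 2.8571
k* = 2.8571^(1/0.55) ≈ 6.7446
y* = (k*)^α = 6.7446^0.45 ≈ 2.3606
c* = (1 − s)·y* = (1 − 0.34) × 2.3606 ≈ 1.5580

c* ≈ 1.558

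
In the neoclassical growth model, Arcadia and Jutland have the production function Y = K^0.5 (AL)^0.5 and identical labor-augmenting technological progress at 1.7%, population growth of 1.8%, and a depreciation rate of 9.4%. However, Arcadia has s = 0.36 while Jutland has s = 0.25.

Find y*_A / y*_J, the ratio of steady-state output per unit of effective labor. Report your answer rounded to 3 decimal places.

y*_A / y*_J ≈ 1.440

Steady-state y* = [s/(n + g + δ)]^(α/(1−α)), so the ratio is [ (s_A/(n + g + δ)_A) / (s_J/(n + g + δ)_J) ]^1.
s_A/(n + g + δ)_A = 0.36/0.129 = 2.7907; s_J/(n + g + δ)_J = 0.25/0.129 = 1.9380.
Ratio = (2.7907/1.9380)^1 = 1.4400^1 ≈ 1.4400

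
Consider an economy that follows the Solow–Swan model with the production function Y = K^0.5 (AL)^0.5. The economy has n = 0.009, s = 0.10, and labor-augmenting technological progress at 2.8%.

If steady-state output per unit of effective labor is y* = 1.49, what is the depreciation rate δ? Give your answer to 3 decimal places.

δ ≈ 0.030

In steady state, investment equals break-even investment: s·k^α = (n + g + δ)·k.
Since y* = [s/(n + g + δ)]^(α/(1−α)), we have s/(n + g + δ) = (y*)^((1−α)/α) = 1.49^1 = 1.4900.
Therefore n + g + δ = s / 1.4900 = 0.10 / 1.4900 = 0.0671, so δ = 0.0671 − 0.037 = 0.0301.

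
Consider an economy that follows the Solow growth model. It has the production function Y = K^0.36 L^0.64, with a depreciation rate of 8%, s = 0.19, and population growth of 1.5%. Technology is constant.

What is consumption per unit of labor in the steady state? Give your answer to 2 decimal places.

In steady state, investment equals break-even investment: s·k^α = (n + δ)·k.
Dividing both sides by k: k^(1−α) = s / (n + δ).
k^0.64 = 0.19 / (0.015 + 0.080) = 0.19 / 0.095 = 2.0000
k* = 2.0000^(1/0.64) ≈ 2.9537
y* = (k*)^α = 2.9537^0.36 ≈ 1.4768
c* = (1 − s)·y* = (1 − 0.19) × 1.4768 ≈ 1.1962

c* ≈ 1.20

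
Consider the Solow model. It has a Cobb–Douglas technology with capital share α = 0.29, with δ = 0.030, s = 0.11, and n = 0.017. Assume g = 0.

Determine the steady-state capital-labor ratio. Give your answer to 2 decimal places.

k* = 3.31

Steady state requires s·f(k) = (n + δ)·k, i.e. s·k^α = (n + δ)·k.
Rearranging, k^(1−α) = s / (n + δ).
k^0.71 = 0.11 / (0.017 + 0.030) = 0.11 / 0.047 = 2.3404
k* = 2.3404^(1/0.71) ≈ 3.3123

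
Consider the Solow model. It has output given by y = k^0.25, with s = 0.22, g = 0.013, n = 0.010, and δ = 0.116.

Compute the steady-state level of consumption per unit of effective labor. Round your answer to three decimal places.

Steady state requires s·f(k) = (n + g + δ)·k, i.e. s·k^α = (n + g + δ)·k.
Dividing both sides by k: k^(1−α) = s / (n + g + δ).
k^0.75 = 0.22 / (0.010 + 0.013 + 0.116) = 0.22 / 0.139 = 1.5827
k* = 1.5827^(1/0.75) ≈ 1.8444
y* = (k*)^α = 1.8444^0.25 ≈ 1.1654
c* = (1 − s)·y* = (1 − 0.22) × 1.1654 ≈ 0.9090

c* ≈ 0.909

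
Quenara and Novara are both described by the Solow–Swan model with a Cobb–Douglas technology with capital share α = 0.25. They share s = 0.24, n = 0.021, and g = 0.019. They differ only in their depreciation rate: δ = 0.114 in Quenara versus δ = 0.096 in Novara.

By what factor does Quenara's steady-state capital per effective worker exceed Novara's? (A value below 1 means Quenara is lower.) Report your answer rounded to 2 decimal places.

Steady-state k* = [s/(n + g + δ)]^(1/(1−α)), so the ratio is [ (s_Q/(n + g + δ)_Q) / (s_N/(n + g + δ)_N) ]^1.3333.
s_Q/(n + g + δ)_Q = 0.24/0.154 = 1.5584; s_N/(n + g + δ)_N = 0.24/0.136 = 1.7647.
Ratio = (1.5584/1.7647)^1.3333 = 0.8831^1.3333 ≈ 0.8473

ratio ≈ 0.85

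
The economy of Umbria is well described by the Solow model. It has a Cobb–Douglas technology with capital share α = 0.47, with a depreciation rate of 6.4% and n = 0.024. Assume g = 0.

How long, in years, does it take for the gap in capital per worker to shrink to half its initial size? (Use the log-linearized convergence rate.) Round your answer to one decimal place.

t_½ ≈ 14.9 years

Near the steady state the convergence rate is λ = (1 − α)(n + δ).
λ = (1 − 0.47) × 0.088 = 0.53 × 0.088 = 0.04664
Half-life = ln 2 / λ = 0.6931 / 0.04664 ≈ 14.86 years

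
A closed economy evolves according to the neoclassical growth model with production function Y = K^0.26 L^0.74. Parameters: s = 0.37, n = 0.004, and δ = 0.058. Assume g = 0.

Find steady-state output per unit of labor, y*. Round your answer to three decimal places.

In steady state, investment equals break-even investment: s·k^α = (n + δ)·k.
Rearranging, k^(1−α) = s / (n + δ).
k^0.74 = 0.37 / (0.004 + 0.058) = 0.37 / 0.062 = 5.9677
k* = 5.9677^(1/0.74) ≈ 11.1786
y* = (k*)^α = 11.1786^0.26 ≈ 1.8732

y* ≈ 1.873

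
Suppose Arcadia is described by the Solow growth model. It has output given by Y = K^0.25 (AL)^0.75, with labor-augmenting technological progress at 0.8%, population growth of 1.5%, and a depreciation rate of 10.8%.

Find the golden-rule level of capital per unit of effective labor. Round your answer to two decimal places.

The golden rule sets f'(k) = n + g + δ, i.e. α·k^(α−1) = n + g + δ.
So k^(1−α) = α / (n + g + δ) = 0.25 / 0.131 = 1.9084.
k_gold = 1.9084^(1/0.75) ≈ 2.3672

k_gold ≈ 2.37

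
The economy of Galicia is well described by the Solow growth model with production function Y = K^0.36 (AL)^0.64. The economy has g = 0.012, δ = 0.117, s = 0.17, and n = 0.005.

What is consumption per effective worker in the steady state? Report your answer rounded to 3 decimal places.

c* ≈ 0.949

In steady state, investment equals break-even investment: s·k^α = (n + g + δ)·k.
Rearranging, k^(1−α) = s / (n + g + δ).
k^0.64 = 0.17 / (0.005 + 0.012 + 0.117) = 0.17 / 0.134 = 1.2687
k* = 1.2687^(1/0.64) ≈ 1.4504
y* = (k*)^α = 1.4504^0.36 ≈ 1.1432
c* = (1 − s)·y* = (1 − 0.17) × 1.1432 ≈ 0.9489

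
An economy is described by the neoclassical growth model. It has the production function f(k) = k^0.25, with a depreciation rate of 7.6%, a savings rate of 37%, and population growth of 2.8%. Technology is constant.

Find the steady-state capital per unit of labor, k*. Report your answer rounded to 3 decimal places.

k* = 5.431

At the steady state, Δk = 0, so s·k^α = (n + δ)·k.
Rearranging, k^(1−α) = s / (n + δ).
k^0.75 = 0.37 / (0.028 + 0.076) = 0.37 / 0.104 = 3.5577
k* = 3.5577^(1/0.75) ≈ 5.4312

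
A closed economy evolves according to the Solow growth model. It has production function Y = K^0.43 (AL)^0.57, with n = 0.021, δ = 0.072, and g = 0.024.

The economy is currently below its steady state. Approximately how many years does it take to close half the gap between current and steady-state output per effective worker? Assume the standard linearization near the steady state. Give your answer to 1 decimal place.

about 10.4 years

Near the steady state the convergence rate is λ = (1 − α)(n + g + δ).
λ = (1 − 0.43) × 0.117 = 0.57 × 0.117 = 0.06669
Half-life = ln 2 / λ = 0.6931 / 0.06669 ≈ 10.39 years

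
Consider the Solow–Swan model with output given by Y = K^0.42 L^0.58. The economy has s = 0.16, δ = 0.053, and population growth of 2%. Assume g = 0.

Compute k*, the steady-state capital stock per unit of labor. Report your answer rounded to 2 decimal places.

Steady state requires s·f(k) = (n + δ)·k, i.e. s·k^α = (n + δ)·k.
Rearranging, k^(1−α) = s / (n + δ).
k^0.58 = 0.16 / (0.020 + 0.053) = 0.16 / 0.073 = 2.1918
k* = 2.1918^(1/0.58) ≈ 3.8689

k* = 3.87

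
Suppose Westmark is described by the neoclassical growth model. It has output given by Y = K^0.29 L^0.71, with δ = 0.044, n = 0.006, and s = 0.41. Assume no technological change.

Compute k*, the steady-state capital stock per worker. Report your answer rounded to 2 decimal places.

In steady state, investment equals break-even investment: s·k^α = (n + δ)·k.
Rearranging, k^(1−α) = s / (n + δ).
k^0.71 = 0.41 / (0.006 + 0.044) = 0.41 / 0.050 = 8.2000
k* = 8.2000^(1/0.71) ≈ 19.3670

k* ≈ 19.37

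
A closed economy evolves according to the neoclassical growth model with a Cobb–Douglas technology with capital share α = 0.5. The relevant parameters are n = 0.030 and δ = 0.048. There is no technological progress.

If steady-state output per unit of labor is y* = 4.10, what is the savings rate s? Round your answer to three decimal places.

s ≈ 0.320

In steady state, investment equals break-even investment: s·k^α = (n + δ)·k.
Since y* = [s/(n + δ)]^(α/(1−α)), we have s/(n + δ) = (y*)^((1−α)/α) = 4.10^1 = 4.1000.
Therefore s = 4.1000 × (n + δ) = 4.1000 × 0.078 = 0.3198.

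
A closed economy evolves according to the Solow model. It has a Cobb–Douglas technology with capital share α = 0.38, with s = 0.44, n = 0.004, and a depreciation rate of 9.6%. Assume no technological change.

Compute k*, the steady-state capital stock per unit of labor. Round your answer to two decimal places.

Steady state requires s·f(k) = (n + δ)·k, i.e. s·k^α = (n + δ)·k.
Dividing both sides by k: k^(1−α) = s / (n + δ).
k^0.62 = 0.44 / (0.004 + 0.096) = 0.44 / 0.100 = 4.4000
k* = 4.4000^(1/0.62) ≈ 10.9101

k* ≈ 10.91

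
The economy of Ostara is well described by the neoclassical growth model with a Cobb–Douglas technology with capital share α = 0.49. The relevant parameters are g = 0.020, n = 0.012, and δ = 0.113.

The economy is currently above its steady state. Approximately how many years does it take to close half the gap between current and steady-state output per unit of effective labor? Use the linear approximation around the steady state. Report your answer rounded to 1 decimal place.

Near the steady state the convergence rate is λ = (1 − α)(n + g + δ).
λ = (1 − 0.49) × 0.145 = 0.51 × 0.145 = 0.07395
Half-life = ln 2 / λ = 0.6931 / 0.07395 ≈ 9.37 years

half-life ≈ 9.4 years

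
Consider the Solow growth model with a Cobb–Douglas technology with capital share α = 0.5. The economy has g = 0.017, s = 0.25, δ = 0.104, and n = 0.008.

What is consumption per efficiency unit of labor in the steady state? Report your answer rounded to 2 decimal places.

c* = 1.45

In steady state, investment equals break-even investment: s·k^α = (n + g + δ)·k.
Rearranging, k^(1−α) = s / (n + g + δ).
k^0.5 = 0.25 / (0.008 + 0.017 + 0.104) = 0.25 / 0.129 = 1.9380
k* = 1.9380^(1/0.5) ≈ 3.7558
y* = (k*)^α = 3.7558^0.5 ≈ 1.9380
c* = (1 − s)·y* = (1 − 0.25) × 1.9380 ≈ 1.4535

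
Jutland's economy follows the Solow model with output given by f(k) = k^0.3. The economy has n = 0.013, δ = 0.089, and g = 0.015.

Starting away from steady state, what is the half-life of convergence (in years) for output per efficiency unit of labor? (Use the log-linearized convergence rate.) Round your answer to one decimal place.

about 8.5 years

Near the steady state the convergence rate is λ = (1 − α)(n + g + δ).
λ = (1 − 0.3) × 0.117 = 0.7 × 0.117 = 0.0819
Half-life = ln 2 / λ = 0.6931 / 0.0819 ≈ 8.46 years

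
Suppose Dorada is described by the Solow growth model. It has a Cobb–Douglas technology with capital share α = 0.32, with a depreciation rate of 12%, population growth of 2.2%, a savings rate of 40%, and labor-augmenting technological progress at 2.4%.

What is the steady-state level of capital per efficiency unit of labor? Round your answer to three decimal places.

k* = 3.645

At the steady state, Δk = 0, so s·k^α = (n + g + δ)·k.
Dividing both sides by k: k^(1−α) = s / (n + g + δ).
k^0.68 = 0.40 / (0.022 + 0.024 + 0.120) = 0.40 / 0.166 = 2.4096
k* = 2.4096^(1/0.68) ≈ 3.6449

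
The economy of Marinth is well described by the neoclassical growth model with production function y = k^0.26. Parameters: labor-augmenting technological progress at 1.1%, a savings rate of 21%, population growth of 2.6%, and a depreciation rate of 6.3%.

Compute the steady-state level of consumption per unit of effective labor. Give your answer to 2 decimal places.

c* ≈ 1.03

At the steady state, Δk = 0, so s·k^α = (n + g + δ)·k.
Rearranging, k^(1−α) = s / (n + g + δ).
k^0.74 = 0.21 / (0.026 + 0.011 + 0.063) = 0.21 / 0.100 = 2.1000
k* = 2.1000^(1/0.74) ≈ 2.7254
y* = (k*)^α = 2.7254^0.26 ≈ 1.2978
c* = (1 − s)·y* = (1 − 0.21) × 1.2978 ≈ 1.0253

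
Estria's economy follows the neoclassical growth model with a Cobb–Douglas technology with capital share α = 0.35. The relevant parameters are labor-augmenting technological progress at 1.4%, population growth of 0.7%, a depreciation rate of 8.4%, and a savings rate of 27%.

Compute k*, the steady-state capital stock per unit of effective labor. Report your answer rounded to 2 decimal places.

In steady state, investment equals break-even investment: s·k^α = (n + g + δ)·k.
Rearranging, k^(1−α) = s / (n + g + δ).
k^0.65 = 0.27 / (0.007 + 0.014 + 0.084) = 0.27 / 0.105 = 2.5714
k* = 2.5714^(1/0.65) ≈ 4.2759

k* = 4.28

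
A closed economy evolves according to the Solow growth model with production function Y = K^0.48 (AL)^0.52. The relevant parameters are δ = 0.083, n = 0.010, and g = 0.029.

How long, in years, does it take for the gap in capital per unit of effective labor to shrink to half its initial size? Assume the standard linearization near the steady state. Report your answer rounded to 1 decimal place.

Near the steady state the convergence rate is λ = (1 − α)(n + g + δ).
λ = (1 − 0.48) × 0.122 = 0.52 × 0.122 = 0.06344
Half-life = ln 2 / λ = 0.6931 / 0.06344 ≈ 10.93 years

about 10.9 years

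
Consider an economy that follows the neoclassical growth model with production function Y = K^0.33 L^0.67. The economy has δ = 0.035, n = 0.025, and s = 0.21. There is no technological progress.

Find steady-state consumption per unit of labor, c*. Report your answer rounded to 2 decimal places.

c* = 1.46

In steady state, investment equals break-even investment: s·k^α = (n + δ)·k.
Rearranging, k^(1−α) = s / (n + δ).
k^0.67 = 0.21 / (0.025 + 0.035) = 0.21 / 0.060 = 3.5000
k* = 3.5000^(1/0.67) ≈ 6.4870
y* = (k*)^α = 6.4870^0.33 ≈ 1.8534
c* = (1 − s)·y* = (1 − 0.21) × 1.8534 ≈ 1.4642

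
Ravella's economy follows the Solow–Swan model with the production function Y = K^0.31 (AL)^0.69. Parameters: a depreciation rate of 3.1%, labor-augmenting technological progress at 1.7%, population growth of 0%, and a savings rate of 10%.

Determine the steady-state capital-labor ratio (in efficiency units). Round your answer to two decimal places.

At the steady state, Δk = 0, so s·k^α = (n + g + δ)·k.
Rearranging, k^(1−α) = s / (n + g + δ).
k^0.69 = 0.10 / (0.000 + 0.017 + 0.031) = 0.10 / 0.048 = 2.0833
k* = 2.0833^(1/0.69) ≈ 2.8971

k* ≈ 2.90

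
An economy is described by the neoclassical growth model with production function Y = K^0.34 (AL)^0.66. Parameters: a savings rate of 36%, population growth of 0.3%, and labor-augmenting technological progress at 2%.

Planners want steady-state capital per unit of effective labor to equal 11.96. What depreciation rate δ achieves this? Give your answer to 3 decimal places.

In steady state, investment equals break-even investment: s·k^α = (n + g + δ)·k.
So s / (n + g + δ) = (k*)^(1−α) = 11.96^0.66 = 5.1440.
Therefore n + g + δ = s / 5.1440 = 0.36 / 5.1440 = 0.0700, so δ = 0.0700 − 0.023 = 0.0470.

δ ≈ 0.047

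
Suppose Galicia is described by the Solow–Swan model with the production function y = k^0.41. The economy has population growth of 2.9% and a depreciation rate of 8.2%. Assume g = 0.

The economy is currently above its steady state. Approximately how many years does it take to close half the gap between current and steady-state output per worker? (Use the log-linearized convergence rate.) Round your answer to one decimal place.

t_½ ≈ 10.6 years

Near the steady state the convergence rate is λ = (1 − α)(n + δ).
λ = (1 − 0.41) × 0.111 = 0.59 × 0.111 = 0.06549
Half-life = ln 2 / λ = 0.6931 / 0.06549 ≈ 10.58 years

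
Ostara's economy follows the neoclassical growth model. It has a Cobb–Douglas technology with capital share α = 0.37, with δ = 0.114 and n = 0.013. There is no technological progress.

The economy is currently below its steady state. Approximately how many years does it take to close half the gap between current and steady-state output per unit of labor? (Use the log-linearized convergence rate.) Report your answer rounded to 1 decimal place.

t_½ ≈ 8.7 years

Near the steady state the convergence rate is λ = (1 − α)(n + δ).
λ = (1 − 0.37) × 0.127 = 0.63 × 0.127 = 0.08001
Half-life = ln 2 / λ = 0.6931 / 0.08001 ≈ 8.66 years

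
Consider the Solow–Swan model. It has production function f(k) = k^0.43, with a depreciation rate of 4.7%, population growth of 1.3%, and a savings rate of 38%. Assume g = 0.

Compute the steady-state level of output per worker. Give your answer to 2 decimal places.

y* = 4.02

Steady state requires s·f(k) = (n + δ)·k, i.e. s·k^α = (n + δ)·k.
Dividing both sides by k: k^(1−α) = s / (n + δ).
k^0.57 = 0.38 / (0.013 + 0.047) = 0.38 / 0.060 = 6.3333
k* = 6.3333^(1/0.57) ≈ 25.4899
y* = (k*)^α = 25.4899^0.43 ≈ 4.0247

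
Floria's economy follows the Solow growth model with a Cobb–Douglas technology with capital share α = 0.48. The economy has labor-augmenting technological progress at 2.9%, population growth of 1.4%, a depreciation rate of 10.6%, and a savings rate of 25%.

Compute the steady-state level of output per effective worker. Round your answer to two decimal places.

At the steady state, Δk = 0, so s·k^α = (n + g + δ)·k.
Dividing both sides by k: k^(1−α) = s / (n + g + δ).
k^0.52 = 0.25 / (0.014 + 0.029 + 0.106) = 0.25 / 0.149 = 1.6779
k* = 1.6779^(1/0.52) ≈ 2.7055
y* = (k*)^α = 2.7055^0.48 ≈ 1.6124

y* ≈ 1.61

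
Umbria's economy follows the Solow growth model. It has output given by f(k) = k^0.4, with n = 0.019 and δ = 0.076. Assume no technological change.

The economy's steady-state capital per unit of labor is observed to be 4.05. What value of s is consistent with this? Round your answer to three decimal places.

In steady state, investment equals break-even investment: s·k^α = (n + δ)·k.
So s / (n + δ) = (k*)^(1−α) = 4.05^0.6 = 2.3146.
Therefore s = 2.3146 × (n + δ) = 2.3146 × 0.095 = 0.2199.

s ≈ 0.220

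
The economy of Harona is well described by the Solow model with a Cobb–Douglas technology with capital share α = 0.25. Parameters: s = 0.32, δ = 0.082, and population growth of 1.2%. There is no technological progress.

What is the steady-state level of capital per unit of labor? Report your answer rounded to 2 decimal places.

k* = 5.12

Steady state requires s·f(k) = (n + δ)·k, i.e. s·k^α = (n + δ)·k.
Rearranging, k^(1−α) = s / (n + δ).
k^0.75 = 0.32 / (0.012 + 0.082) = 0.32 / 0.094 = 3.4043
k* = 3.4043^(1/0.75) ≈ 5.1212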